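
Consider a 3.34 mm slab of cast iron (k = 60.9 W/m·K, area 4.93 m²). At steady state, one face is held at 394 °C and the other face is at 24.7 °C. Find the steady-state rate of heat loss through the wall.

Q = kA·ΔT/L = 60.9 × 4.93 × |394 °C − 24.7 °C| / 0.00334 = 3.32×10^7 W

Q = 3.32×10^7 W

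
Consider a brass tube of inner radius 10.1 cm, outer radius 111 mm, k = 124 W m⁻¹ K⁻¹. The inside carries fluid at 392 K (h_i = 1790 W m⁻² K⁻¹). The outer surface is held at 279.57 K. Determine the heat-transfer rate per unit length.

Q' = 112 kW/m

Resistance network (inner→outer):
  R'_conv,in = 1/(2πr h) = 1/(2π·0.101·1790) = 8.803×10^-4 m·K/W
  R'_brass = ln(0.111/0.101)/(2πk) = 0.09441/(2π·124) = 1.212×10^-4 m·K/W
ΣR = 8.803×10^-4 + 1.212×10^-4 = 0.001002 m·K/W
Q' = ΔT/ΣR = (392 K − 279.57 K)/0.001002 = 1.12×10^5 W/m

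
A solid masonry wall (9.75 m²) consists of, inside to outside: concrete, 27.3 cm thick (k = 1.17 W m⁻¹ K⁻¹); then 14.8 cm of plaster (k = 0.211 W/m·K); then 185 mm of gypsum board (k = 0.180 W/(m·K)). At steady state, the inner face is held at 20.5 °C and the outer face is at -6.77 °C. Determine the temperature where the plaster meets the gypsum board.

T = 7.51 °C

Treat each layer as a resistance in series:
  R_concrete = L/(kA) = 0.273/(1.17·9.75) = 0.02393 K/W
  R_plaster = L/(kA) = 0.148/(0.211·9.75) = 0.07194 K/W
  R_gypsum board = L/(kA) = 0.185/(0.180·9.75) = 0.1054 K/W
ΣR = 0.02393 + 0.07194 + 0.1054 = 0.2013 K/W
Q = ΔT/ΣR = (20.5 °C − -6.77 °C)/0.2013 = 135.5 W
From the inner boundary to the plaster/gypsum board interface, ΣR_partial = 0.09587 K/W.
T_interface = T_in − Q·ΣR_partial = 20.5 °C − (135.5)(0.09587) = 7.51 °C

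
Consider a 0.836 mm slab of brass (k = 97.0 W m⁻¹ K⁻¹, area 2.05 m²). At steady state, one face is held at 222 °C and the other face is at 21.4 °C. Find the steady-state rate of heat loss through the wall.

Q = 4.77×10^7 W

Q = kA·ΔT/L = 97.0 × 2.05 × |222 °C − 21.4 °C| / 8.36×10^-4 = 4.77×10^7 W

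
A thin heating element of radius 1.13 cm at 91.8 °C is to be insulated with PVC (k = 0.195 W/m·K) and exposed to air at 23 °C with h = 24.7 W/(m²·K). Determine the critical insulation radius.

For a cylinder, r_cr = k_ins/h = 0.195/24.7 = 0.00789 m = 0.789 cm

r_cr = 0.789 cm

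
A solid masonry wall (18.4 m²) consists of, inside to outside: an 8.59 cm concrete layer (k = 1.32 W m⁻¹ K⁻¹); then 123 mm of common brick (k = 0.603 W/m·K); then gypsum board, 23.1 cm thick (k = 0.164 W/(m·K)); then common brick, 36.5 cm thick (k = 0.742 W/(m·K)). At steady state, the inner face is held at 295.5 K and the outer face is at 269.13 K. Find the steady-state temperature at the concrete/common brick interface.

Series thermal resistances, inner to outer:
  R_concrete = L/(kA) = 0.0859/(1.32·18.4) = 0.003537 K/W
  R_common brick = L/(kA) = 0.123/(0.603·18.4) = 0.01109 K/W
  R_gypsum board = L/(kA) = 0.231/(0.164·18.4) = 0.07655 K/W
  R_common brick = L/(kA) = 0.365/(0.742·18.4) = 0.02673 K/W
ΣR = 0.003537 + 0.01109 + 0.07655 + 0.02673 = 0.1179 K/W
Q = ΔT/ΣR = (295.5 K − 269.13 K)/0.1179 = 223.7 W
From the inner boundary to the concrete/common brick interface, ΣR_partial = 0.003537 K/W.
T_interface = T_in − Q·ΣR_partial = 295.5 K − (223.7)(0.003537) = 294.7 K

T = 294.7 K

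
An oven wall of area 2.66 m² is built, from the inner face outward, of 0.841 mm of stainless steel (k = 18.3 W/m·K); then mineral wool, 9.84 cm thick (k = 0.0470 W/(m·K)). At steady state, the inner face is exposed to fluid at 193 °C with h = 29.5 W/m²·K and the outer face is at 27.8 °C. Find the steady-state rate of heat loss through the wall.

Treat each layer as a resistance in series:
  R_conv,in = 1/(hA) = 1/(29.5·2.66) = 0.01274 K/W
  R_stainless steel = L/(kA) = 8.41×10^-4/(18.3·2.66) = 1.728×10^-5 K/W
  R_mineral wool = L/(kA) = 0.0984/(0.0470·2.66) = 0.7871 K/W
ΣR = 0.01274 + 1.728×10^-5 + 0.7871 = 0.7999 K/W
Q = ΔT/ΣR = (193 °C − 27.8 °C)/0.7999 = 207 W

Q = 207 W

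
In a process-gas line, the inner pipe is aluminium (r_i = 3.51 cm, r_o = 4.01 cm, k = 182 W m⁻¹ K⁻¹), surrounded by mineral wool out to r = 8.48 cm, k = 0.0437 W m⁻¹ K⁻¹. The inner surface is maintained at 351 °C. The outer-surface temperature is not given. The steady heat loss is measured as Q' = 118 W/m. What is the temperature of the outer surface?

Sum the resistances:
  R'_aluminium = ln(0.0401/0.0351)/(2πk) = 0.1332/(2π·182) = 1.165×10^-4 m·K/W
  R'_mineral wool = ln(0.0848/0.0401)/(2πk) = 0.7489/(2π·0.0437) = 2.728 m·K/W
ΣR = 2.728 m·K/W
ΔT = Q'·ΣR = 118 × 2.728 = 321.9 K
Heat flows outward, so T_out = T_in − ΔT = 351 − 321.9 = 29.1 °C

T_out = 29.1 °C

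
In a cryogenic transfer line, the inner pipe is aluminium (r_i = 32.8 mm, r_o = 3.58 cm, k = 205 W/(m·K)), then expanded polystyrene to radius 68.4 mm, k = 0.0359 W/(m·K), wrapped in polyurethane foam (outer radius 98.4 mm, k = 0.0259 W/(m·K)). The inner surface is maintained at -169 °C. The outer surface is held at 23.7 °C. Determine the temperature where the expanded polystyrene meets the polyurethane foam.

Treat each layer as a resistance in series:
  R'_aluminium = ln(0.0358/0.0328)/(2πk) = 0.08752/(2π·205) = 6.795×10^-5 m·K/W
  R'_expanded polystyrene = ln(0.0684/0.0358)/(2πk) = 0.6474/(2π·0.0359) = 2.870 m·K/W
  R'_polyurethane foam = ln(0.0984/0.0684)/(2πk) = 0.3637/(2π·0.0259) = 2.235 m·K/W
ΣR = 6.795×10^-5 + 2.870 + 2.235 = 5.105 m·K/W
Q' = ΔT/ΣR = (-169 °C − 23.7 °C)/5.105 = -37.75 W/m
From the inner boundary to the expanded polystyrene/polyurethane foam interface, ΣR_partial = 2.870 m·K/W.
T_interface = T_in − Q'·ΣR_partial = -169 °C − (-37.75)(2.870) = -60.7 °C

T = -60.7 °C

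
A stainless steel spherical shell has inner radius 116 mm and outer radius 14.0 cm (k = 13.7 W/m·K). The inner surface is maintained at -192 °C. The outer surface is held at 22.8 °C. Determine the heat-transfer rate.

Q = 25000 W

Q = 4πk·ΔT/(1/r₁ − 1/r₂) = 4π × 13.7 × 214.8 / (1/0.116 − 1/0.140) = 25000 W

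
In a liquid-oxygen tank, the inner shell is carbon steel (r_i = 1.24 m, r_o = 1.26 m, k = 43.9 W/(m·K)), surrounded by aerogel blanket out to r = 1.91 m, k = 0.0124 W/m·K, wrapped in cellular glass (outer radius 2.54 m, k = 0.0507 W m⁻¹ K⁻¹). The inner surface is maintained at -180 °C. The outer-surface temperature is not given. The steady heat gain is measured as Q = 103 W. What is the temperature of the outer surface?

T_out = 19.5 °C

Series resistances:
  R_carbon steel = (1/1.24 − 1/1.26)/(4πk) = 0.01280/(4π·43.9) = 2.320×10^-5 K/W
  R_aerogel blanket = (1/1.26 − 1/1.91)/(4πk) = 0.2701/(4π·0.0124) = 1.733 K/W
  R_cellular glass = (1/1.91 − 1/2.54)/(4πk) = 0.1299/(4π·0.0507) = 0.2038 K/W
ΣR = 1.937 K/W
ΔT = Q·ΣR = 103 × 1.937 = 199.5 K
Heat flows inward, so T_out = T_in + ΔT = -180 + 199.5 = 19.5 °C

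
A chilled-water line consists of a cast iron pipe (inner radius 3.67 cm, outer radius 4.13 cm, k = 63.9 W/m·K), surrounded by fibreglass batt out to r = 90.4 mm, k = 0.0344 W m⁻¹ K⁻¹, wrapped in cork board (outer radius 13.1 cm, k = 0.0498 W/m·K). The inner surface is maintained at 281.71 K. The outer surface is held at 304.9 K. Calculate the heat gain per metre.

Q' = 4.82 W/m

Treat each layer as a resistance in series:
  R'_cast iron = ln(0.0413/0.0367)/(2πk) = 0.1181/(2π·63.9) = 2.941×10^-4 m·K/W
  R'_fibreglass batt = ln(0.0904/0.0413)/(2πk) = 0.7834/(2π·0.0344) = 3.624 m·K/W
  R'_cork board = ln(0.131/0.0904)/(2πk) = 0.3710/(2π·0.0498) = 1.186 m·K/W
ΣR = 2.941×10^-4 + 3.624 + 1.186 = 4.810 m·K/W
Q' = ΔT/ΣR = (281.71 K − 304.9 K)/4.810 = -4.82 W/m
(Negative Q' ⇒ heat flows inward; heat gain = 4.82 W/m.)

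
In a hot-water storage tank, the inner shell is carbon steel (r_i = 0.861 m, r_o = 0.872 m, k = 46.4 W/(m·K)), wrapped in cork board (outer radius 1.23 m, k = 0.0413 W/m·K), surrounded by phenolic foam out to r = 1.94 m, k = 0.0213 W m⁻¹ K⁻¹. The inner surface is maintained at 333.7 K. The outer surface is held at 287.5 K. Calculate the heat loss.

Q = 26.3 W

Treat each layer as a resistance in series:
  R_carbon steel = (1/0.861 − 1/0.872)/(4πk) = 0.01465/(4π·46.4) = 2.513×10^-5 K/W
  R_cork board = (1/0.872 − 1/1.23)/(4πk) = 0.3338/(4π·0.0413) = 0.6431 K/W
  R_phenolic foam = (1/1.23 − 1/1.94)/(4πk) = 0.2975/(4π·0.0213) = 1.112 K/W
ΣR = 2.513×10^-5 + 0.6431 + 1.112 = 1.755 K/W
Q = ΔT/ΣR = (333.7 K − 287.5 K)/1.755 = 26.3 W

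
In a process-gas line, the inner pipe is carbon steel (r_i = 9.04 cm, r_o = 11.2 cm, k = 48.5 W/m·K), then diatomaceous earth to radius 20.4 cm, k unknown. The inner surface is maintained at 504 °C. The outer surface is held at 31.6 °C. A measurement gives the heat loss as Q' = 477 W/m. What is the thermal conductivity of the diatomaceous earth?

ΣR = ΔT/Q' = |504 − 31.6|/477 = 0.9904 m·K/W
Known resistances:
  R'_carbon steel = ln(0.112/0.0904)/(2πk) = 0.2143/(2π·48.5) = 7.031×10^-4 m·K/W
R_diatomaceous earth = ΣR − ΣR_known = 0.9904 − 7.031×10^-4 = 0.9897 m·K/W
ln(r₂/r₁)/(2πk) = 0.9897 ⇒ k = 0.5996/(2π·0.9897) = 0.0964 W/m·K

k = 0.0964 W/m·K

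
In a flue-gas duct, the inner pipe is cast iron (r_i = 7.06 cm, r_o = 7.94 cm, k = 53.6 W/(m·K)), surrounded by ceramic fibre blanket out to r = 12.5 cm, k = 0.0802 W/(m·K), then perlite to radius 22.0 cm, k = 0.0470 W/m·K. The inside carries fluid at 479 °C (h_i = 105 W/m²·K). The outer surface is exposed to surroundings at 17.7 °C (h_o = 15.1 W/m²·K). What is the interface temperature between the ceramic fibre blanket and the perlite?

Treat each layer as a resistance in series:
  R'_conv,in = 1/(2πr h) = 1/(2π·0.0706·105) = 0.02147 m·K/W
  R'_cast iron = ln(0.0794/0.0706)/(2πk) = 0.1175/(2π·53.6) = 3.488×10^-4 m·K/W
  R'_ceramic fibre blanket = ln(0.125/0.0794)/(2πk) = 0.4538/(2π·0.0802) = 0.9006 m·K/W
  R'_perlite = ln(0.220/0.125)/(2πk) = 0.5653/(2π·0.0470) = 1.914 m·K/W
  R'_conv,out = 1/(2πr h) = 1/(2π·0.220·15.1) = 0.04791 m·K/W
ΣR = 0.02147 + 3.488×10^-4 + 0.9006 + 1.914 + 0.04791 = 2.884 m·K/W
Q' = ΔT/ΣR = (479 °C − 17.7 °C)/2.884 = 160.0 W/m
From the inner boundary to the ceramic fibre blanket/perlite interface, ΣR_partial = 0.9224 m·K/W.
T_interface = T_in − Q'·ΣR_partial = 479 °C − (160.0)(0.9224) = 331 °C

T = 331 °C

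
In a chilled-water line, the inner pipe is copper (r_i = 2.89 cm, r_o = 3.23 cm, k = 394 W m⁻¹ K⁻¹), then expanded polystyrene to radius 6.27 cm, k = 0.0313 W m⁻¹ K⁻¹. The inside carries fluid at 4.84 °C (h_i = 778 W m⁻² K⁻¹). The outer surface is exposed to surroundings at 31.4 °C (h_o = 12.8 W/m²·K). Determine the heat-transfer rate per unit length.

Resistance network (inner→outer):
  R'_conv,in = 1/(2πr h) = 1/(2π·0.0289·778) = 0.007079 m·K/W
  R'_copper = ln(0.0323/0.0289)/(2πk) = 0.1112/(2π·394) = 4.493×10^-5 m·K/W
  R'_expanded polystyrene = ln(0.0627/0.0323)/(2πk) = 0.6633/(2π·0.0313) = 3.373 m·K/W
  R'_conv,out = 1/(2πr h) = 1/(2π·0.0627·12.8) = 0.1983 m·K/W
ΣR = 0.007079 + 4.493×10^-5 + 3.373 + 0.1983 = 3.578 m·K/W
Q' = ΔT/ΣR = (4.84 °C − 31.4 °C)/3.578 = -7.42 W/m
(Negative Q' ⇒ heat flows inward; heat gain = 7.42 W/m.)

Q' = 7.42 W/m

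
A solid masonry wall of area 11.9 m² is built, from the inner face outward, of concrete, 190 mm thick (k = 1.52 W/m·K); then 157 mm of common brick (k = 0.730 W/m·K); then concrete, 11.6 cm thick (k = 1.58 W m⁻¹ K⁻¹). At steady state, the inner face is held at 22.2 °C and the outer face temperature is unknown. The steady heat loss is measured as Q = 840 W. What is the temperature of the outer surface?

Series resistances:
  R_concrete = L/(kA) = 0.190/(1.52·11.9) = 0.01050 K/W
  R_common brick = L/(kA) = 0.157/(0.730·11.9) = 0.01807 K/W
  R_concrete = L/(kA) = 0.116/(1.58·11.9) = 0.006170 K/W
ΣR = 0.03475 K/W
ΔT = Q·ΣR = 840 × 0.03475 = 29.19 K
Heat flows outward, so T_out = T_in − ΔT = 22.2 − 29.19 = -6.99 °C

T_out = -6.99 °C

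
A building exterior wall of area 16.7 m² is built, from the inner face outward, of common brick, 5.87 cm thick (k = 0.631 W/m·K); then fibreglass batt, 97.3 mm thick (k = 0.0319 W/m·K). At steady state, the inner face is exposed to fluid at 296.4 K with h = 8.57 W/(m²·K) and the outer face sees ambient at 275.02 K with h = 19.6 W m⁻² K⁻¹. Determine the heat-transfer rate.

Q = 108 W

Treat each layer as a resistance in series:
  R_conv,in = 1/(hA) = 1/(8.57·16.7) = 0.006987 K/W
  R_common brick = L/(kA) = 0.0587/(0.631·16.7) = 0.005570 K/W
  R_fibreglass batt = L/(kA) = 0.0973/(0.0319·16.7) = 0.1826 K/W
  R_conv,out = 1/(hA) = 1/(19.6·16.7) = 0.003055 K/W
ΣR = 0.006987 + 0.005570 + 0.1826 + 0.003055 = 0.1982 K/W
Q = ΔT/ΣR = (296.4 K − 275.02 K)/0.1982 = 108 W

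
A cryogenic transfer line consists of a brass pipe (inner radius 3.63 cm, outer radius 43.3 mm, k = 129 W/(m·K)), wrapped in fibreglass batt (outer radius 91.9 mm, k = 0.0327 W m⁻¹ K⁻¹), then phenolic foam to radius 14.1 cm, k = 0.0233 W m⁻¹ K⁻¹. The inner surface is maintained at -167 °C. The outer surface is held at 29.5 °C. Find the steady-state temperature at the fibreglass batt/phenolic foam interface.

T = -57.7 °C

Series thermal resistances, inner to outer:
  R'_brass = ln(0.0433/0.0363)/(2πk) = 0.1763/(2π·129) = 2.176×10^-4 m·K/W
  R'_fibreglass batt = ln(0.0919/0.0433)/(2πk) = 0.7525/(2π·0.0327) = 3.663 m·K/W
  R'_phenolic foam = ln(0.141/0.0919)/(2πk) = 0.4281/(2π·0.0233) = 2.924 m·K/W
ΣR = 2.176×10^-4 + 3.663 + 2.924 = 6.587 m·K/W
Q' = ΔT/ΣR = (-167 °C − 29.5 °C)/6.587 = -29.83 W/m
From the inner boundary to the fibreglass batt/phenolic foam interface, ΣR_partial = 3.663 m·K/W.
T_interface = T_in − Q'·ΣR_partial = -167 °C − (-29.83)(3.663) = -57.7 °C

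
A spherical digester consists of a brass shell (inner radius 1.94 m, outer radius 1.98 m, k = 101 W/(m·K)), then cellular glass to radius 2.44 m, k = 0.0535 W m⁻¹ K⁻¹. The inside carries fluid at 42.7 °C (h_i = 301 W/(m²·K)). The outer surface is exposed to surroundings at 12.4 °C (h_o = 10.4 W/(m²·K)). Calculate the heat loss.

Q = 212 W

Series thermal resistances, inner to outer:
  R_conv,in = 1/(4πr²h) = 1/(4π·1.94²·301) = 7.025×10^-5 K/W
  R_brass = (1/1.94 − 1/1.98)/(4πk) = 0.01041/(4π·101) = 8.205×10^-6 K/W
  R_cellular glass = (1/1.98 − 1/2.44)/(4πk) = 0.09521/(4π·0.0535) = 0.1416 K/W
  R_conv,out = 1/(4πr²h) = 1/(4π·2.44²·10.4) = 0.001285 K/W
ΣR = 7.025×10^-5 + 8.205×10^-6 + 0.1416 + 0.001285 = 0.1430 K/W
Q = ΔT/ΣR = (42.7 °C − 12.4 °C)/0.1430 = 212 W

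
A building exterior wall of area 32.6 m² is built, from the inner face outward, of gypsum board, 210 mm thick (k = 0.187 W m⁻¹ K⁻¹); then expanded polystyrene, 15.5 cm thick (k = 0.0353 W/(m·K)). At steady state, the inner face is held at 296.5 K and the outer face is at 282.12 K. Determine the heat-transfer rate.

Q = 85.0 W

Resistance network (inner→outer):
  R_gypsum board = L/(kA) = 0.210/(0.187·32.6) = 0.03445 K/W
  R_expanded polystyrene = L/(kA) = 0.155/(0.0353·32.6) = 0.1347 K/W
ΣR = 0.03445 + 0.1347 = 0.1691 K/W
Q = ΔT/ΣR = (296.5 K − 282.12 K)/0.1691 = 85.0 W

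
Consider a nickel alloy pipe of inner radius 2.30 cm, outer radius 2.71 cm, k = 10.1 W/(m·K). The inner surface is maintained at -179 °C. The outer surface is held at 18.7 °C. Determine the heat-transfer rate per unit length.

Q' = 2πk·ΔT/ln(r₂/r₁) = 2π × 10.1 × 197.7 / ln(0.0271/0.0230) = 76500 W/m

Q' = 76500 W/m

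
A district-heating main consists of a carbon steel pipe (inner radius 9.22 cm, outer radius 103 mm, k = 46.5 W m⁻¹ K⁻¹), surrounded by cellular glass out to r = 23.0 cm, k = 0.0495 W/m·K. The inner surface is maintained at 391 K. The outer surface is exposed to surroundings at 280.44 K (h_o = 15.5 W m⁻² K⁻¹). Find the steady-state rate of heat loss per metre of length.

Treat each layer as a resistance in series:
  R'_carbon steel = ln(0.103/0.0922)/(2πk) = 0.1108/(2π·46.5) = 3.791×10^-4 m·K/W
  R'_cellular glass = ln(0.230/0.103)/(2πk) = 0.8034/(2π·0.0495) = 2.583 m·K/W
  R'_conv,out = 1/(2πr h) = 1/(2π·0.230·15.5) = 0.04464 m·K/W
ΣR = 3.791×10^-4 + 2.583 + 0.04464 = 2.628 m·K/W
Q' = ΔT/ΣR = (391 K − 280.44 K)/2.628 = 42.1 W/m

Q' = 42.1 W/m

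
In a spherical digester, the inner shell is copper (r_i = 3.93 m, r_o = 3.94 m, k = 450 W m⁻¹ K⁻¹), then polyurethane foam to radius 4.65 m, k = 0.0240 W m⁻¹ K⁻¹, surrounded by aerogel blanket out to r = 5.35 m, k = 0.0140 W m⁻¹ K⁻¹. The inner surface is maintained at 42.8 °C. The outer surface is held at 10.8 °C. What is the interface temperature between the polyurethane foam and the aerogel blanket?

T = 28.5 °C

Resistance network (inner→outer):
  R_copper = (1/3.93 − 1/3.94)/(4πk) = 6.458×10^-4/(4π·450) = 1.142×10^-7 K/W
  R_polyurethane foam = (1/3.94 − 1/4.65)/(4πk) = 0.03875/(4π·0.0240) = 0.1285 K/W
  R_aerogel blanket = (1/4.65 − 1/5.35)/(4πk) = 0.02814/(4π·0.0140) = 0.1599 K/W
ΣR = 1.142×10^-7 + 0.1285 + 0.1599 = 0.2884 K/W
Q = ΔT/ΣR = (42.8 °C − 10.8 °C)/0.2884 = 111.0 W
From the inner boundary to the polyurethane foam/aerogel blanket interface, ΣR_partial = 0.1285 K/W.
T_interface = T_in − Q·ΣR_partial = 42.8 °C − (111.0)(0.1285) = 28.5 °C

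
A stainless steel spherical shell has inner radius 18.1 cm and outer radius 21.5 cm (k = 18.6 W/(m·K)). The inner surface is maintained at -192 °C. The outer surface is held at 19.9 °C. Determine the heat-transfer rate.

Q = 4πk·ΔT/(1/r₁ − 1/r₂) = 4π × 18.6 × 211.9 / (1/0.181 − 1/0.215) = 56700 W

Q = 56700 W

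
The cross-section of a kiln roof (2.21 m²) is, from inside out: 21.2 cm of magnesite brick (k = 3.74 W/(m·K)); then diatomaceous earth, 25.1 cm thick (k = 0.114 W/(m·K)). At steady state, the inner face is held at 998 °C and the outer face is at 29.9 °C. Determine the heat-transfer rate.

Q = 947 W

Series thermal resistances, inner to outer:
  R_magnesite brick = L/(kA) = 0.212/(3.74·2.21) = 0.02565 K/W
  R_diatomaceous earth = L/(kA) = 0.251/(0.114·2.21) = 0.9963 K/W
ΣR = 0.02565 + 0.9963 = 1.022 K/W
Q = ΔT/ΣR = (998 °C − 29.9 °C)/1.022 = 947 W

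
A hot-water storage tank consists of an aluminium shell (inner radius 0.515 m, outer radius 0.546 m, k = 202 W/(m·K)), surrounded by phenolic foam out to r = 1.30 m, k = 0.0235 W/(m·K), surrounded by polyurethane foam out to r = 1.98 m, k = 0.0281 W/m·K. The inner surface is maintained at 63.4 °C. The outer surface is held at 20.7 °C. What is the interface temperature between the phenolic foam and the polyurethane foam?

Resistance network (inner→outer):
  R_aluminium = (1/0.515 − 1/0.546)/(4πk) = 0.1102/(4π·202) = 4.343×10^-5 K/W
  R_phenolic foam = (1/0.546 − 1/1.30)/(4πk) = 1.062/(4π·0.0235) = 3.597 K/W
  R_polyurethane foam = (1/1.30 − 1/1.98)/(4πk) = 0.2642/(4π·0.0281) = 0.7481 K/W
ΣR = 4.343×10^-5 + 3.597 + 0.7481 = 4.345 K/W
Q = ΔT/ΣR = (63.4 °C − 20.7 °C)/4.345 = 9.827 W
From the inner boundary to the phenolic foam/polyurethane foam interface, ΣR_partial = 3.597 K/W.
T_interface = T_in − Q·ΣR_partial = 63.4 °C − (9.827)(3.597) = 28.1 °C

T = 28.1 °C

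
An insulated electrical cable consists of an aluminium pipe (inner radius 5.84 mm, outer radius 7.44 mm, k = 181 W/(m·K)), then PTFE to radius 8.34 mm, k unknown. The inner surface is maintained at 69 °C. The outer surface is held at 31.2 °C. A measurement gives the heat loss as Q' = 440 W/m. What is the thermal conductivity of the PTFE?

k = 0.212 W/m·K

ΣR = ΔT/Q' = |69 − 31.2|/440 = 0.08591 m·K/W
Known resistances:
  R'_aluminium = ln(0.00744/0.00584)/(2πk) = 0.2421/(2π·181) = 2.129×10^-4 m·K/W
R_PTFE = ΣR − ΣR_known = 0.08591 − 2.129×10^-4 = 0.08570 m·K/W
ln(r₂/r₁)/(2πk) = 0.08570 ⇒ k = 0.1142/(2π·0.08570) = 0.212 W/m·K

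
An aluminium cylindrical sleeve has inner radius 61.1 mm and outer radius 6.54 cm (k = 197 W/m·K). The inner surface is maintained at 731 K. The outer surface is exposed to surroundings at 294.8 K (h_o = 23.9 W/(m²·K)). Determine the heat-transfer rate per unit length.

Q' = 4.28 kW/m

Resistance network (inner→outer):
  R'_aluminium = ln(0.0654/0.0611)/(2πk) = 0.06801/(2π·197) = 5.495×10^-5 m·K/W
  R'_conv,out = 1/(2πr h) = 1/(2π·0.0654·23.9) = 0.1018 m·K/W
ΣR = 5.495×10^-5 + 0.1018 = 0.1019 m·K/W
Q' = ΔT/ΣR = (731 K − 294.8 K)/0.1019 = 4280 W/m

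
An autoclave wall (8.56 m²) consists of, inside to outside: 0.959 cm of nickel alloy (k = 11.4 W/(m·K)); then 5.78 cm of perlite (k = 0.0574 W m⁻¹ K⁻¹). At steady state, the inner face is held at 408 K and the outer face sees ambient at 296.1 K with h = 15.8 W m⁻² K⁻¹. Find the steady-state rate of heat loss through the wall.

Treat each layer as a resistance in series:
  R_nickel alloy = L/(kA) = 0.00959/(11.4·8.56) = 9.827×10^-5 K/W
  R_perlite = L/(kA) = 0.0578/(0.0574·8.56) = 0.1176 K/W
  R_conv,out = 1/(hA) = 1/(15.8·8.56) = 0.007394 K/W
ΣR = 9.827×10^-5 + 0.1176 + 0.007394 = 0.1251 K/W
Q = ΔT/ΣR = (408 K − 296.1 K)/0.1251 = 894 W

Q = 894 W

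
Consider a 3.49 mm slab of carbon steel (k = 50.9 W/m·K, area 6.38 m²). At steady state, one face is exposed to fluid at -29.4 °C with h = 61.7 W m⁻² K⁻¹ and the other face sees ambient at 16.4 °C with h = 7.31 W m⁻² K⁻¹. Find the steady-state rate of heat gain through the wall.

Series thermal resistances, inner to outer:
  R_conv,in = 1/(hA) = 1/(61.7·6.38) = 0.002540 K/W
  R_carbon steel = L/(kA) = 0.00349/(50.9·6.38) = 1.075×10^-5 K/W
  R_conv,out = 1/(hA) = 1/(7.31·6.38) = 0.02144 K/W
ΣR = 0.002540 + 1.075×10^-5 + 0.02144 = 0.02399 K/W
Q = ΔT/ΣR = (-29.4 °C − 16.4 °C)/0.02399 = -1910 W
(Negative Q ⇒ heat flows inward; heat gain = 1910 W.)

Q = 1910 W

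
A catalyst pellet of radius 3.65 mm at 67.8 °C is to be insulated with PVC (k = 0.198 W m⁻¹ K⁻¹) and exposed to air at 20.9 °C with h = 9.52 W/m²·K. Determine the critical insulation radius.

For a sphere, r_cr = 2k_ins/h = 2·0.198/9.52 = 0.0416 m = 4.16 cm

r_cr = 4.16 cm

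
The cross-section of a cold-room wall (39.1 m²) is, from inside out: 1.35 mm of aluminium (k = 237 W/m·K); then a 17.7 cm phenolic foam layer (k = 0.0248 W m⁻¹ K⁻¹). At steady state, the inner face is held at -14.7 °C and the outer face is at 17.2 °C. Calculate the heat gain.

Q = 175 W

Treat each layer as a resistance in series:
  R_aluminium = L/(kA) = 0.00135/(237·39.1) = 1.457×10^-7 K/W
  R_phenolic foam = L/(kA) = 0.177/(0.0248·39.1) = 0.1825 K/W
ΣR = 1.457×10^-7 + 0.1825 = 0.1825 K/W
Q = ΔT/ΣR = (-14.7 °C − 17.2 °C)/0.1825 = -175 W
(Negative Q ⇒ heat flows inward; heat gain = 175 W.)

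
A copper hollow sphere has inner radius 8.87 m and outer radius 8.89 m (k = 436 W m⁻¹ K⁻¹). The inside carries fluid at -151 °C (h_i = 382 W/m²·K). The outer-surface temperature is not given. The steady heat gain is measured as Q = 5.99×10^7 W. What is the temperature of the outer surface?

Sum the resistances:
  R_conv,in = 1/(4πr²h) = 1/(4π·8.87²·382) = 2.648×10^-6 K/W
  R_copper = (1/8.87 − 1/8.89)/(4πk) = 2.536×10^-4/(4π·436) = 4.629×10^-8 K/W
ΣR = 2.694×10^-6 K/W
ΔT = Q·ΣR = 5.99×10^7 × 2.694×10^-6 = 161.4 K
Heat flows inward, so T_out = T_in + ΔT = -151 + 161.4 = 10.4 °C

T_out = 10.4 °C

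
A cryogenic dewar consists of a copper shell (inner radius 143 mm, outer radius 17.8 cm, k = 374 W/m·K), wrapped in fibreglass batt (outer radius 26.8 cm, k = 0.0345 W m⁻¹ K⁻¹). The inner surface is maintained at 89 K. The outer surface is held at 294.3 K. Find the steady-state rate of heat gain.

Treat each layer as a resistance in series:
  R_copper = (1/0.143 − 1/0.178)/(4πk) = 1.375/(4π·374) = 2.926×10^-4 K/W
  R_fibreglass batt = (1/0.178 − 1/0.268)/(4πk) = 1.887/(4π·0.0345) = 4.352 K/W
ΣR = 2.926×10^-4 + 4.352 = 4.352 K/W
Q = ΔT/ΣR = (89 K − 294.3 K)/4.352 = -47.2 W
(Negative Q ⇒ heat flows inward; heat gain = 47.2 W.)

Q = 47.2 W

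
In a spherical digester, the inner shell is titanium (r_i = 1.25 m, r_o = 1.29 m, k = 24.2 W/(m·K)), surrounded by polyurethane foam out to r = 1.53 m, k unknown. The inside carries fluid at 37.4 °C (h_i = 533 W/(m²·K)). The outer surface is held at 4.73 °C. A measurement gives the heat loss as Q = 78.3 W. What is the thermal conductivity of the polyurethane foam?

k = 0.0232 W/m·K

ΣR = ΔT/Q = |37.4 − 4.73|/78.3 = 0.4172 K/W
Known resistances:
  R_conv,in = 1/(4πr²h) = 1/(4π·1.25²·533) = 9.555×10^-5 K/W
  R_titanium = (1/1.25 − 1/1.29)/(4πk) = 0.02481/(4π·24.2) = 8.157×10^-5 K/W
R_polyurethane foam = ΣR − ΣR_known = 0.4172 − 1.771×10^-4 = 0.4170 K/W
(1/r₁−1/r₂)/(4πk) = 0.4170 ⇒ k = 0.1216/(4π·0.4170) = 0.0232 W/m·K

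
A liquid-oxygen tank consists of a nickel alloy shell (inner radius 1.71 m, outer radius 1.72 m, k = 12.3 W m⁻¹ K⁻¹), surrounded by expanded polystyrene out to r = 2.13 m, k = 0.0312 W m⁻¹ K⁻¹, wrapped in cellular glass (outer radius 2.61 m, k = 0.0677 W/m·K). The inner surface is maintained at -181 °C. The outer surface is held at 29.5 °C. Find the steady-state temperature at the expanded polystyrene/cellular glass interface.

Resistance network (inner→outer):
  R_nickel alloy = (1/1.71 − 1/1.72)/(4πk) = 0.003400/(4π·12.3) = 2.200×10^-5 K/W
  R_expanded polystyrene = (1/1.72 − 1/2.13)/(4πk) = 0.1119/(4π·0.0312) = 0.2854 K/W
  R_cellular glass = (1/2.13 − 1/2.61)/(4πk) = 0.08634/(4π·0.0677) = 0.1015 K/W
ΣR = 2.200×10^-5 + 0.2854 + 0.1015 = 0.3869 K/W
Q = ΔT/ΣR = (-181 °C − 29.5 °C)/0.3869 = -544.1 W
From the inner boundary to the expanded polystyrene/cellular glass interface, ΣR_partial = 0.2854 K/W.
T_interface = T_in − Q·ΣR_partial = -181 °C − (-544.1)(0.2854) = -25.7 °C

T = -25.7 °C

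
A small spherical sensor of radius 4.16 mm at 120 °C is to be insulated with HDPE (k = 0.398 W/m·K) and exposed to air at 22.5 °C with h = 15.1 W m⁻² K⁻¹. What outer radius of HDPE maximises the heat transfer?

r_cr = 5.27 cm

For a sphere, r_cr = 2k_ins/h = 2·0.398/15.1 = 0.0527 m = 5.27 cm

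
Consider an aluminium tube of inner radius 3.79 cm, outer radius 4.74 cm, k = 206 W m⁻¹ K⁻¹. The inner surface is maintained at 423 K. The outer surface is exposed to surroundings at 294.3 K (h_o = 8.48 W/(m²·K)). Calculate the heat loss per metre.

Q' = 325 W/m

Treat each layer as a resistance in series:
  R'_aluminium = ln(0.0474/0.0379)/(2πk) = 0.2237/(2π·206) = 1.728×10^-4 m·K/W
  R'_conv,out = 1/(2πr h) = 1/(2π·0.0474·8.48) = 0.3960 m·K/W
ΣR = 1.728×10^-4 + 0.3960 = 0.3962 m·K/W
Q' = ΔT/ΣR = (423 K − 294.3 K)/0.3962 = 325 W/m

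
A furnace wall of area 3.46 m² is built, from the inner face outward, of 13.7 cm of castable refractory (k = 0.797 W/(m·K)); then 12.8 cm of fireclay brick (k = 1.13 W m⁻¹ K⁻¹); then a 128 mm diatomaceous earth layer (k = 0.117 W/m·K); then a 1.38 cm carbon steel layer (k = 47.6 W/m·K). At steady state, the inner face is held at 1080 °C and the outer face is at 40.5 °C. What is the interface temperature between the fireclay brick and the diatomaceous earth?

Series thermal resistances, inner to outer:
  R_castable refractory = L/(kA) = 0.137/(0.797·3.46) = 0.04968 K/W
  R_fireclay brick = L/(kA) = 0.128/(1.13·3.46) = 0.03274 K/W
  R_diatomaceous earth = L/(kA) = 0.128/(0.117·3.46) = 0.3162 K/W
  R_carbon steel = L/(kA) = 0.0138/(47.6·3.46) = 8.379×10^-5 K/W
ΣR = 0.04968 + 0.03274 + 0.3162 + 8.379×10^-5 = 0.3987 K/W
Q = ΔT/ΣR = (1080 °C − 40.5 °C)/0.3987 = 2607 W
From the inner boundary to the fireclay brick/diatomaceous earth interface, ΣR_partial = 0.08242 K/W.
T_interface = T_in − Q·ΣR_partial = 1080 °C − (2607)(0.08242) = 865 °C

T = 865 °C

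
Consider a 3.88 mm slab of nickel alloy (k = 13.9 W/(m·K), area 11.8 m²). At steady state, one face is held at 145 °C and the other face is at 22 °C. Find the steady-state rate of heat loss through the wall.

Q = 5200 kW

Q = kA·ΔT/L = 13.9 × 11.8 × |145 °C − 22 °C| / 0.00388 = 5.20×10^6 W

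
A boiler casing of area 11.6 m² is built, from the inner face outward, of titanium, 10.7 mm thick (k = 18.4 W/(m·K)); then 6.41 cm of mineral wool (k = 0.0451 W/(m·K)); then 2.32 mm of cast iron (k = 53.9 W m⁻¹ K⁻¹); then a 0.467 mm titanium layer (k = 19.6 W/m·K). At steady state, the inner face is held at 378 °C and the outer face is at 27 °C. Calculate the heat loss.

Q = 2.86 kW

Resistance network (inner→outer):
  R_titanium = L/(kA) = 0.0107/(18.4·11.6) = 5.013×10^-5 K/W
  R_mineral wool = L/(kA) = 0.0641/(0.0451·11.6) = 0.1225 K/W
  R_cast iron = L/(kA) = 0.00232/(53.9·11.6) = 3.711×10^-6 K/W
  R_titanium = L/(kA) = 4.67×10^-4/(19.6·11.6) = 2.054×10^-6 K/W
ΣR = 5.013×10^-5 + 0.1225 + 3.711×10^-6 + 2.054×10^-6 = 0.1226 K/W
Q = ΔT/ΣR = (378 °C − 27 °C)/0.1226 = 2860 W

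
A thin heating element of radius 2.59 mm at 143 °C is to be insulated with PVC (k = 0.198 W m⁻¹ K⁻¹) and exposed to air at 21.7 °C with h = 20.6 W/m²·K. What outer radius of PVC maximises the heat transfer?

r_cr = 0.961 cm

For a cylinder, r_cr = k_ins/h = 0.198/20.6 = 0.00961 m = 0.961 cm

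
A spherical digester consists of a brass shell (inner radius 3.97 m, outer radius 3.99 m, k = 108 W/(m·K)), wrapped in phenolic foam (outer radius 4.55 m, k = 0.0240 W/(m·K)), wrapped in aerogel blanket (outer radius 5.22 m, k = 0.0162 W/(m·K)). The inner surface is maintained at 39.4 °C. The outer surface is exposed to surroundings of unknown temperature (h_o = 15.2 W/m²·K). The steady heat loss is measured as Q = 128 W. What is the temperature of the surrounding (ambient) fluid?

Series resistances:
  R_brass = (1/3.97 − 1/3.99)/(4πk) = 0.001263/(4π·108) = 9.303×10^-7 K/W
  R_phenolic foam = (1/3.99 − 1/4.55)/(4πk) = 0.03085/(4π·0.0240) = 0.1023 K/W
  R_aerogel blanket = (1/4.55 − 1/5.22)/(4πk) = 0.02821/(4π·0.0162) = 0.1386 K/W
  R_conv,out = 1/(4πr²h) = 1/(4π·5.22²·15.2) = 1.921×10^-4 K/W
ΣR = 0.2410 K/W
ΔT = Q·ΣR = 128 × 0.2410 = 30.85 K
Heat flows outward, so T_out = T_in − ΔT = 39.4 − 30.85 = 8.55 °C

T_out = 8.55 °C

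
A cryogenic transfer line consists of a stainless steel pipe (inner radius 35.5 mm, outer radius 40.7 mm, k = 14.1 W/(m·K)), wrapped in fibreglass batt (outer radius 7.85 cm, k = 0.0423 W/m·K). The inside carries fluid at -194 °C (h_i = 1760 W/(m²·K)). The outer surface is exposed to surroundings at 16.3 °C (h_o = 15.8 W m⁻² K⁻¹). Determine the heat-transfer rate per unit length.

Q' = 80.8 W/m

Series thermal resistances, inner to outer:
  R'_conv,in = 1/(2πr h) = 1/(2π·0.0355·1760) = 0.002547 m·K/W
  R'_stainless steel = ln(0.0407/0.0355)/(2πk) = 0.1367/(2π·14.1) = 0.001543 m·K/W
  R'_fibreglass batt = ln(0.0785/0.0407)/(2πk) = 0.6569/(2π·0.0423) = 2.471 m·K/W
  R'_conv,out = 1/(2πr h) = 1/(2π·0.0785·15.8) = 0.1283 m·K/W
ΣR = 0.002547 + 0.001543 + 2.471 + 0.1283 = 2.603 m·K/W
Q' = ΔT/ΣR = (-194 °C − 16.3 °C)/2.603 = -80.8 W/m
(Negative Q' ⇒ heat flows inward; heat gain = 80.8 W/m.)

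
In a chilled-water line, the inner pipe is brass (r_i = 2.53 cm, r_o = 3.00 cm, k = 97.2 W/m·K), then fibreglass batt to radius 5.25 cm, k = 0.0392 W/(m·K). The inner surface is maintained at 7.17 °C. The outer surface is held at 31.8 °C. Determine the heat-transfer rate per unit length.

Resistance network (inner→outer):
  R'_brass = ln(0.0300/0.0253)/(2πk) = 0.1704/(2π·97.2) = 2.790×10^-4 m·K/W
  R'_fibreglass batt = ln(0.0525/0.0300)/(2πk) = 0.5596/(2π·0.0392) = 2.272 m·K/W
ΣR = 2.790×10^-4 + 2.272 = 2.272 m·K/W
Q' = ΔT/ΣR = (7.17 °C − 31.8 °C)/2.272 = -10.8 W/m
(Negative Q' ⇒ heat flows inward; heat gain = 10.8 W/m.)

Q' = 10.8 W/m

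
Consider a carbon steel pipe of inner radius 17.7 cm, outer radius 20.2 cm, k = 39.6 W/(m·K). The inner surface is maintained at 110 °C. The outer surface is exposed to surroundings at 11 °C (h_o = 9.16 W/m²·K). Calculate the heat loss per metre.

Q' = 1140 W/m

Treat each layer as a resistance in series:
  R'_carbon steel = ln(0.202/0.177)/(2πk) = 0.1321/(2π·39.6) = 5.310×10^-4 m·K/W
  R'_conv,out = 1/(2πr h) = 1/(2π·0.202·9.16) = 0.08601 m·K/W
ΣR = 5.310×10^-4 + 0.08601 = 0.08654 m·K/W
Q' = ΔT/ΣR = (110 °C − 11 °C)/0.08654 = 1140 W/m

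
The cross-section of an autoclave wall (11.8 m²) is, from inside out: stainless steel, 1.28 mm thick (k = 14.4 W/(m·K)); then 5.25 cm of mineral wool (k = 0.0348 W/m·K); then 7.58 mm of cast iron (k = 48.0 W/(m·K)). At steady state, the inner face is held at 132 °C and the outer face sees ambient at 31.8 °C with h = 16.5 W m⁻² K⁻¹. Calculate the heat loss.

Q = 753 W

Treat each layer as a resistance in series:
  R_stainless steel = L/(kA) = 0.00128/(14.4·11.8) = 7.533×10^-6 K/W
  R_mineral wool = L/(kA) = 0.0525/(0.0348·11.8) = 0.1278 K/W
  R_cast iron = L/(kA) = 0.00758/(48.0·11.8) = 1.338×10^-5 K/W
  R_conv,out = 1/(hA) = 1/(16.5·11.8) = 0.005136 K/W
ΣR = 7.533×10^-6 + 0.1278 + 1.338×10^-5 + 0.005136 = 0.1330 K/W
Q = ΔT/ΣR = (132 °C − 31.8 °C)/0.1330 = 753 W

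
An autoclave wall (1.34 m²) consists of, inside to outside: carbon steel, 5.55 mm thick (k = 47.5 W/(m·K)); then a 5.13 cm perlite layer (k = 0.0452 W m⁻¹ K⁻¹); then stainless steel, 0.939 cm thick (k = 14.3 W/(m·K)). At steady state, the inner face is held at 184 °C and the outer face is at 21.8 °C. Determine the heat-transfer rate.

Resistance network (inner→outer):
  R_carbon steel = L/(kA) = 0.00555/(47.5·1.34) = 8.720×10^-5 K/W
  R_perlite = L/(kA) = 0.0513/(0.0452·1.34) = 0.8470 K/W
  R_stainless steel = L/(kA) = 0.00939/(14.3·1.34) = 4.900×10^-4 K/W
ΣR = 8.720×10^-5 + 0.8470 + 4.900×10^-4 = 0.8476 K/W
Q = ΔT/ΣR = (184 °C − 21.8 °C)/0.8476 = 191 W

Q = 191 W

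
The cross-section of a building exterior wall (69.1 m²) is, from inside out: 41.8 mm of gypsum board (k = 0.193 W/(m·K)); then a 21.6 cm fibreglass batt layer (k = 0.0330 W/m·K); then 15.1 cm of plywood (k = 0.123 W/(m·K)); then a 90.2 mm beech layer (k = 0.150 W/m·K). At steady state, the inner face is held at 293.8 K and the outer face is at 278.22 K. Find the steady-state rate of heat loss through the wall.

Q = 125 W

Resistance network (inner→outer):
  R_gypsum board = L/(kA) = 0.0418/(0.193·69.1) = 0.003134 K/W
  R_fibreglass batt = L/(kA) = 0.216/(0.0330·69.1) = 0.09472 K/W
  R_plywood = L/(kA) = 0.151/(0.123·69.1) = 0.01777 K/W
  R_beech = L/(kA) = 0.0902/(0.150·69.1) = 0.008702 K/W
ΣR = 0.003134 + 0.09472 + 0.01777 + 0.008702 = 0.1243 K/W
Q = ΔT/ΣR = (293.8 K − 278.22 K)/0.1243 = 125 W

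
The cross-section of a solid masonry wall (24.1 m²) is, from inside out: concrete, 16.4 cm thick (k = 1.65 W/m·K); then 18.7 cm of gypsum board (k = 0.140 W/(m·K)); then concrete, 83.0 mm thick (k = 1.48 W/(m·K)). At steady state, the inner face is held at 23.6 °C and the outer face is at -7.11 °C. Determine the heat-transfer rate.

Q = 496 W

Series thermal resistances, inner to outer:
  R_concrete = L/(kA) = 0.164/(1.65·24.1) = 0.004124 K/W
  R_gypsum board = L/(kA) = 0.187/(0.140·24.1) = 0.05542 K/W
  R_concrete = L/(kA) = 0.0830/(1.48·24.1) = 0.002327 K/W
ΣR = 0.004124 + 0.05542 + 0.002327 = 0.06187 K/W
Q = ΔT/ΣR = (23.6 °C − -7.11 °C)/0.06187 = 496 W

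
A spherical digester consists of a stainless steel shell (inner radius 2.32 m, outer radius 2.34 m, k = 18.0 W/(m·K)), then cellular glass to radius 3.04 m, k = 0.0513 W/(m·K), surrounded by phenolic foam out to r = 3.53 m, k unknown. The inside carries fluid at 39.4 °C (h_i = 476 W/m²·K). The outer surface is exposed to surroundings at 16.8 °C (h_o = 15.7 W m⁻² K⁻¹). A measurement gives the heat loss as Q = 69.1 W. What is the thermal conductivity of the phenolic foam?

k = 0.0209 W/m·K

ΣR = ΔT/Q = |39.4 − 16.8|/69.1 = 0.3271 K/W
Known resistances:
  R_conv,in = 1/(4πr²h) = 1/(4π·2.32²·476) = 3.106×10^-5 K/W
  R_stainless steel = (1/2.32 − 1/2.34)/(4πk) = 0.003684/(4π·18.0) = 1.629×10^-5 K/W
  R_cellular glass = (1/2.34 − 1/3.04)/(4πk) = 0.09840/(4π·0.0513) = 0.1526 K/W
  R_conv,out = 1/(4πr²h) = 1/(4π·3.53²·15.7) = 4.068×10^-4 K/W
R_phenolic foam = ΣR − ΣR_known = 0.3271 − 0.1531 = 0.1740 K/W
(1/r₁−1/r₂)/(4πk) = 0.1740 ⇒ k = 0.04566/(4π·0.1740) = 0.0209 W/m·K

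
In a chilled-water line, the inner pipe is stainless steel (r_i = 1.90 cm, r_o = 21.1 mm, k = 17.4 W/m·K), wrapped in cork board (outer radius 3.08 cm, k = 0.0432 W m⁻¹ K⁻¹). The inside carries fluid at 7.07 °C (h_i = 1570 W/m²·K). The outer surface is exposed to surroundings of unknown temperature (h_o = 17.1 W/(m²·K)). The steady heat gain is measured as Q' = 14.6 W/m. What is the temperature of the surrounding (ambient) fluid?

T_out = 31.9 °C

Series resistances:
  R'_conv,in = 1/(2πr h) = 1/(2π·0.0190·1570) = 0.005335 m·K/W
  R'_stainless steel = ln(0.0211/0.0190)/(2πk) = 0.1048/(2π·17.4) = 9.589×10^-4 m·K/W
  R'_cork board = ln(0.0308/0.0211)/(2πk) = 0.3782/(2π·0.0432) = 1.393 m·K/W
  R'_conv,out = 1/(2πr h) = 1/(2π·0.0308·17.1) = 0.3022 m·K/W
ΣR = 1.702 m·K/W
ΔT = Q'·ΣR = 14.6 × 1.702 = 24.85 K
Heat flows inward, so T_out = T_in + ΔT = 7.07 + 24.85 = 31.9 °C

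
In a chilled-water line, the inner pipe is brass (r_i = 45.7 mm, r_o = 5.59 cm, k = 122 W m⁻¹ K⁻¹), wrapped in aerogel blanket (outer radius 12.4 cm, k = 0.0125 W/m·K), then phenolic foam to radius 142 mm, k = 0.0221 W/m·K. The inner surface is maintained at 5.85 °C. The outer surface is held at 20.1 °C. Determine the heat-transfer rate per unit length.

Series thermal resistances, inner to outer:
  R'_brass = ln(0.0559/0.0457)/(2πk) = 0.2015/(2π·122) = 2.628×10^-4 m·K/W
  R'_aerogel blanket = ln(0.124/0.0559)/(2πk) = 0.7967/(2π·0.0125) = 10.14 m·K/W
  R'_phenolic foam = ln(0.142/0.124)/(2πk) = 0.1355/(2π·0.0221) = 0.9761 m·K/W
ΣR = 2.628×10^-4 + 10.14 + 0.9761 = 11.12 m·K/W
Q' = ΔT/ΣR = (5.85 °C − 20.1 °C)/11.12 = -1.28 W/m
(Negative Q' ⇒ heat flows inward; heat gain = 1.28 W/m.)

Q' = 1.28 W/m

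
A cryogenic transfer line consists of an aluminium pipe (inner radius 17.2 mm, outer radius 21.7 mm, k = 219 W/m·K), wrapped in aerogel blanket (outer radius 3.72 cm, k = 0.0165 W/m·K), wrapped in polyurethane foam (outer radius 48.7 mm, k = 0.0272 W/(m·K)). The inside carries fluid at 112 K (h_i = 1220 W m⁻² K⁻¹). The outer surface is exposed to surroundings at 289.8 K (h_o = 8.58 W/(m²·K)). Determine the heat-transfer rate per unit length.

Q' = 24.8 W/m

Treat each layer as a resistance in series:
  R'_conv,in = 1/(2πr h) = 1/(2π·0.0172·1220) = 0.007585 m·K/W
  R'_aluminium = ln(0.0217/0.0172)/(2πk) = 0.2324/(2π·219) = 1.689×10^-4 m·K/W
  R'_aerogel blanket = ln(0.0372/0.0217)/(2πk) = 0.5390/(2π·0.0165) = 5.199 m·K/W
  R'_polyurethane foam = ln(0.0487/0.0372)/(2πk) = 0.2694/(2π·0.0272) = 1.576 m·K/W
  R'_conv,out = 1/(2πr h) = 1/(2π·0.0487·8.58) = 0.3809 m·K/W
ΣR = 0.007585 + 1.689×10^-4 + 5.199 + 1.576 + 0.3809 = 7.164 m·K/W
Q' = ΔT/ΣR = (112 K − 289.8 K)/7.164 = -24.8 W/m
(Negative Q' ⇒ heat flows inward; heat gain = 24.8 W/m.)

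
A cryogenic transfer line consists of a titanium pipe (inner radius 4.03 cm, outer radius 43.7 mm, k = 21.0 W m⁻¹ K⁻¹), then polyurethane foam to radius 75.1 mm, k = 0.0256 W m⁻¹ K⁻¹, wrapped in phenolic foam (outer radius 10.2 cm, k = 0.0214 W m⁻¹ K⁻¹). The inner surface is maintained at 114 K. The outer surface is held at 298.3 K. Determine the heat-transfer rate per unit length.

Treat each layer as a resistance in series:
  R'_titanium = ln(0.0437/0.0403)/(2πk) = 0.08100/(2π·21.0) = 6.139×10^-4 m·K/W
  R'_polyurethane foam = ln(0.0751/0.0437)/(2πk) = 0.5415/(2π·0.0256) = 3.366 m·K/W
  R'_phenolic foam = ln(0.102/0.0751)/(2πk) = 0.3062/(2π·0.0214) = 2.277 m·K/W
ΣR = 6.139×10^-4 + 3.366 + 2.277 = 5.644 m·K/W
Q' = ΔT/ΣR = (114 K − 298.3 K)/5.644 = -32.7 W/m
(Negative Q' ⇒ heat flows inward; heat gain = 32.7 W/m.)

Q' = 32.7 W/m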